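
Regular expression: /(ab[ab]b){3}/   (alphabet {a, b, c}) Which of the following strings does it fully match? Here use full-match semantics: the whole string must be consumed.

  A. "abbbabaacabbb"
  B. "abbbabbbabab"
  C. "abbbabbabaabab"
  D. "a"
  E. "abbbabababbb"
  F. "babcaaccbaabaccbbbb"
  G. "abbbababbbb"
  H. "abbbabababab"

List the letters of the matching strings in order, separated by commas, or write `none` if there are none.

B, E, H

A → no match
B → match
C → no match
D → no match — must start with "ab"
E → match
F → no match — must start with "ab"
G → no match
H → match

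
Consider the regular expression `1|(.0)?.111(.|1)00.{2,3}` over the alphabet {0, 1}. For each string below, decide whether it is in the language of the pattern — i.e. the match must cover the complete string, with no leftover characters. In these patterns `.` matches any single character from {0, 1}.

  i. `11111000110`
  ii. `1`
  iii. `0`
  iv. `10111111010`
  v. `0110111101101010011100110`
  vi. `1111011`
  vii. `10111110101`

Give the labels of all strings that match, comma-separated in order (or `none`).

i → no match
ii → match
iii → no match
iv → no match
v → no match
vi → no match
vii → no match

ii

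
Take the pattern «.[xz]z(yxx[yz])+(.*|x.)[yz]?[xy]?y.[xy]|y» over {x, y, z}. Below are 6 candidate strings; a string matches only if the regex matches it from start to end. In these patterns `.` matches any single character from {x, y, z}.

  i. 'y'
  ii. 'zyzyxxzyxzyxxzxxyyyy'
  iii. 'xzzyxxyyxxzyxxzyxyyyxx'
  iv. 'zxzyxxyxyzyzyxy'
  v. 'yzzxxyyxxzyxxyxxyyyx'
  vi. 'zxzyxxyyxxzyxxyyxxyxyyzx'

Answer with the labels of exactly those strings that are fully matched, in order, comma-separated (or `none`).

i, iii, iv, vi

i. 'y' → match
ii → no match
iii → match
iv → match
v → no match
vi → match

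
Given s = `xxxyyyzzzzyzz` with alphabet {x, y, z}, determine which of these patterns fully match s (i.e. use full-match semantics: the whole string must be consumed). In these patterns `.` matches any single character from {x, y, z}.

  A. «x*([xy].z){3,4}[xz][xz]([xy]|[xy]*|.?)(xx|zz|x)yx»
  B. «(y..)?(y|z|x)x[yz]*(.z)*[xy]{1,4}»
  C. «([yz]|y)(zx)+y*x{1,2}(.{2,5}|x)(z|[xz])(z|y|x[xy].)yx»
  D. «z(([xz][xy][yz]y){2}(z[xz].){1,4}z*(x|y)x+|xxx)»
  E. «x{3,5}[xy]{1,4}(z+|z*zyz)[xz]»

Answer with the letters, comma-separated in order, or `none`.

A → no match — must end with `yx`
B → no match
C → no match — must end with `yx`
D → no match — must start with `z`
E → match

E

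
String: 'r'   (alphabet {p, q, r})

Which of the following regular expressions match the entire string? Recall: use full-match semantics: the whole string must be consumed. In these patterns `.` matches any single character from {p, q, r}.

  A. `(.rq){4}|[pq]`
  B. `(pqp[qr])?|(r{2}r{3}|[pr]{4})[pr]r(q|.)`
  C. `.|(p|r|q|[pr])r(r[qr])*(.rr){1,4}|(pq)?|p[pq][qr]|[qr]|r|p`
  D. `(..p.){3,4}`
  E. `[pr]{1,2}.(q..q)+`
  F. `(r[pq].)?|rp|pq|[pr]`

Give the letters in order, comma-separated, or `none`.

C, F

A → no match
B → no match
C → match
D → no match
E → no match — must end with 'q'
F → match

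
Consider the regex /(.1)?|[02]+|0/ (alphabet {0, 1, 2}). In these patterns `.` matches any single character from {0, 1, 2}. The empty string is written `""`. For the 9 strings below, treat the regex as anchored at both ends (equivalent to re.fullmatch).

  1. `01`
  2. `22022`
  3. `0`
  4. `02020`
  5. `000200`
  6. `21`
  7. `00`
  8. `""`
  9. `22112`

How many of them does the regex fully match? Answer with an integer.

1. `01` → match
2. `22022` → match
3. `0` → match
4. `02020` → match
5. `000200` → match
6. `21` → match
7. `00` → match
8. `""` → match
9. `22112` → no match
Total matched: 8

8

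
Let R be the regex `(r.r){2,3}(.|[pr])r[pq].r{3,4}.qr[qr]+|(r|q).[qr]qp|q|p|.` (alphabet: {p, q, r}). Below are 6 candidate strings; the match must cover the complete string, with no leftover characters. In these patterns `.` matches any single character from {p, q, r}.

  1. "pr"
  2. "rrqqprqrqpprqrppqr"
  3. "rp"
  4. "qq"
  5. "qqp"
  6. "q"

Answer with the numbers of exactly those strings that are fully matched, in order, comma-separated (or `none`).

1 → no match
2 → no match
3 → no match
4 → no match
5 → no match
6 → match

6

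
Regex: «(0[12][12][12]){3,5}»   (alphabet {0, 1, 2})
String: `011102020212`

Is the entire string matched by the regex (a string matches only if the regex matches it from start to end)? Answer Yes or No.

No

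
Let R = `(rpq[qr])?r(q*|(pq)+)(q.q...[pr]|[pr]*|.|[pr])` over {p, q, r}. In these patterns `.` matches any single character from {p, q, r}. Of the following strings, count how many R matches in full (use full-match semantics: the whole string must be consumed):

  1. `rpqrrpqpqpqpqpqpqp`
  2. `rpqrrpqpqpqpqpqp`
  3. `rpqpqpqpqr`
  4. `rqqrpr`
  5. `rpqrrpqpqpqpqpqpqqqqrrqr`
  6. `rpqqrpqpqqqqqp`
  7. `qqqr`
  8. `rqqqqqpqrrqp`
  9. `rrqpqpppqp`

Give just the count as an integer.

1 → match
2 → match
3. `rpqpqpqpqr` → match
4. `rqqrpr` → match
5 → match
6 → no match
7. `qqqr` → no match
8. `rqqqqqpqrrqp` → match
9. `rrqpqpppqp` → no match
Total matched: 6

6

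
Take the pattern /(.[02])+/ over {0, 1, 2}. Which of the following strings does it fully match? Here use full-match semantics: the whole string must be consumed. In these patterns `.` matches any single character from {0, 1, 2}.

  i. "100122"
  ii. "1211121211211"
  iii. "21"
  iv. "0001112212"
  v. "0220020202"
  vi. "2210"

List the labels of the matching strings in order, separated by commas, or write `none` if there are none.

i → no match
ii → no match
iii → no match
iv → no match
v → match
vi → match

v, vi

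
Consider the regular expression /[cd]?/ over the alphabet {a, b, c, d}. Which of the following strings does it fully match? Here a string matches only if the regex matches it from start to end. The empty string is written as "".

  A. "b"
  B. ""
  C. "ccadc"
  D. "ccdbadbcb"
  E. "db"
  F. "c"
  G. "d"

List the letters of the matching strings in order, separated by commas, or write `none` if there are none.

B, F, G

A → no match
B → match
C → no match
D → no match
E → no match
F → match
G → match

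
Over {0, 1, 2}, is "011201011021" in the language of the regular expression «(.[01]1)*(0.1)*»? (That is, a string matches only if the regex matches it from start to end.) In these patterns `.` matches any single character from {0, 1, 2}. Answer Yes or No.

Yes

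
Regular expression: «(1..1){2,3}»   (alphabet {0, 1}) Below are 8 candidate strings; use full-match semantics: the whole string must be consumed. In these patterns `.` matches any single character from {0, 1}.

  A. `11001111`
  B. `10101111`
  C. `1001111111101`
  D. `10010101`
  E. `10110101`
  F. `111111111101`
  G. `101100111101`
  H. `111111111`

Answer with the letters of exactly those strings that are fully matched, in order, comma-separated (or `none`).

F

A → no match
B → no match
C → no match
D → no match
E → no match
F → match
G → no match
H → no match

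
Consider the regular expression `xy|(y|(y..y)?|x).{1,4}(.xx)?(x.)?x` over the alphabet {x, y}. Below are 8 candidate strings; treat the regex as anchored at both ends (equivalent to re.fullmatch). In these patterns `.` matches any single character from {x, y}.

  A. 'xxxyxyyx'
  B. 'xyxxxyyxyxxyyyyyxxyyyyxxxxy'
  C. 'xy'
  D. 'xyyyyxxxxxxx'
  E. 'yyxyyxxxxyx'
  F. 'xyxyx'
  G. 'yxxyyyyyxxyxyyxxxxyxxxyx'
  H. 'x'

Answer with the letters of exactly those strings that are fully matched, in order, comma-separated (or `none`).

A → no match
B → no match
C → match
D → no match
E → match
F → match
G → no match
H → no match

C, E, F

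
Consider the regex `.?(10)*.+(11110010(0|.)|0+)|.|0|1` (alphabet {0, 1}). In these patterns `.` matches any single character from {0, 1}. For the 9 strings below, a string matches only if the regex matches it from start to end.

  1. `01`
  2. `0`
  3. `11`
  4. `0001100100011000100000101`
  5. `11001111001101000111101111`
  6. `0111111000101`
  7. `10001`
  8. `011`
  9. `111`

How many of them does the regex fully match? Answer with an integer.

1

1 → no match
2 → match
3 → no match
4 → no match
5 → no match
6 → no match
7 → no match
8 → no match
9 → no match
Total matched: 1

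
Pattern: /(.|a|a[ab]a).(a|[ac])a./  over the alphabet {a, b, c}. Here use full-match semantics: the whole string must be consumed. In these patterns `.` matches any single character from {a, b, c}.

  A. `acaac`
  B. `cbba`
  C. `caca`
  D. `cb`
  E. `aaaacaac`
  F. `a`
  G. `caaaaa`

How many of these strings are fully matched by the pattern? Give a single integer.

A. `acaac` → match
B. `cbba` → no match
C. `caca` → no match
D. `cb` → no match
E. `aaaacaac` → no match
F. `a` → no match
G. `caaaaa` → no match
Total matched: 1

1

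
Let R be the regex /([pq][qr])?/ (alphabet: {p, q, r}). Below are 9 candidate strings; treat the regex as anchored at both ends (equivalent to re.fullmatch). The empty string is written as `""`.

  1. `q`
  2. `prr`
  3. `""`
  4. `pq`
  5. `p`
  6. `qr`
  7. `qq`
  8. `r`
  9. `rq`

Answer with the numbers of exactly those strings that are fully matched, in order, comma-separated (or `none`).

1 → no match
2 → no match
3 → match
4 → match
5 → no match
6 → match
7 → match
8 → no match
9 → no match

3, 4, 6, 7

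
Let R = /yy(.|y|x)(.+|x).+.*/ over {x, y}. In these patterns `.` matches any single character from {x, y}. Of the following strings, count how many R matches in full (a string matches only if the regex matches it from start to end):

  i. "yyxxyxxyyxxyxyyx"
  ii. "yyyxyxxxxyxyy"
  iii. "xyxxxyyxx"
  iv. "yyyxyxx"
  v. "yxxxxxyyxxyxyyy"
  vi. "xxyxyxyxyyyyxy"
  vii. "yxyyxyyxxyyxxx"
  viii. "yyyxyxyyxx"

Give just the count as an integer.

i → match
ii → match
iii → no match — must start with "yy"
iv → match
v → no match — must start with "yy"
vi → no match — must start with "yy"
vii → no match — must start with "yy"
viii → match
Total matched: 4

4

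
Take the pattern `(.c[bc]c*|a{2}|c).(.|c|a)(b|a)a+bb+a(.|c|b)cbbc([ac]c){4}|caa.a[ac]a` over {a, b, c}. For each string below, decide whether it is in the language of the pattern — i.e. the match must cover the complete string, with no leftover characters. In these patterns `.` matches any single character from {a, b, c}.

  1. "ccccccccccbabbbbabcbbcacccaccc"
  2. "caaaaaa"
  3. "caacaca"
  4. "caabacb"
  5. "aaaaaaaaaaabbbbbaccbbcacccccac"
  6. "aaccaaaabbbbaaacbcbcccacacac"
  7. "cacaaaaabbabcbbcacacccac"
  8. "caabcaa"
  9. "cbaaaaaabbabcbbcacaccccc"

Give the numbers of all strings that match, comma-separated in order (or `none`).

1, 2, 3, 5, 7, 9

1 → match
2 → match
3 → match
4 → no match
5 → match
6 → no match
7 → match
8 → no match
9 → match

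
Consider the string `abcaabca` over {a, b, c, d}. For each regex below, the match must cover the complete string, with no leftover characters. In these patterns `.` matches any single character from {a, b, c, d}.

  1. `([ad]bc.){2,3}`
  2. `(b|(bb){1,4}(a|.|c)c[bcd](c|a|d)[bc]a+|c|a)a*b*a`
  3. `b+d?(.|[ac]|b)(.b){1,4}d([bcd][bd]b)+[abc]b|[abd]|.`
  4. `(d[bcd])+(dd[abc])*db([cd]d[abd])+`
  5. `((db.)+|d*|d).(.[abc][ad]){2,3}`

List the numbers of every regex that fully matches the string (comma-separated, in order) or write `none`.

1

1 → match
2 → no match
3 → no match
4 → no match — must start with `d`
5 → no match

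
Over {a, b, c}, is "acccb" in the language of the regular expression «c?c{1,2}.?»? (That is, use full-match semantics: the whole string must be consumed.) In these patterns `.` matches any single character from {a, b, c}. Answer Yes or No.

No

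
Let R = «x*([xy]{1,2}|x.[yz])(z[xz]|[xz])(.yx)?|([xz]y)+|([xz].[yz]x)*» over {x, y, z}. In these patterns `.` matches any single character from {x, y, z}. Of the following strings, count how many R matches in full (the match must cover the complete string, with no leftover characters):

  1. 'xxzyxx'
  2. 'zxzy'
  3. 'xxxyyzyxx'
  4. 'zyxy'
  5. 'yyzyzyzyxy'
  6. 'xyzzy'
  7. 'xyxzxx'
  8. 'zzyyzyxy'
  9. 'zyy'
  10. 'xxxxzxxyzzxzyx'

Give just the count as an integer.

1

1 → no match
2 → no match
3 → no match
4 → match
5 → no match
6 → no match
7 → no match
8 → no match
9 → no match
10 → no match
Total matched: 1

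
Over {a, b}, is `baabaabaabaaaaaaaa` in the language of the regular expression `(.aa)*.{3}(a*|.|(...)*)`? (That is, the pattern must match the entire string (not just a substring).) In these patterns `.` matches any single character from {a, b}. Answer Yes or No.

Yes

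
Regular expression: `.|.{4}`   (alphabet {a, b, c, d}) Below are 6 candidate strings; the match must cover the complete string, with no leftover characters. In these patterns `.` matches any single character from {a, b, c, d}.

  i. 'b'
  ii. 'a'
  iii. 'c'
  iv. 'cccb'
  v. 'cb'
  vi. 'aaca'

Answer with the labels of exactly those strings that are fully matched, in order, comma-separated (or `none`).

i. 'b' → match
ii. 'a' → match
iii. 'c' → match
iv. 'cccb' → match
v. 'cb' → no match
vi. 'aaca' → match

i, ii, iii, iv, vi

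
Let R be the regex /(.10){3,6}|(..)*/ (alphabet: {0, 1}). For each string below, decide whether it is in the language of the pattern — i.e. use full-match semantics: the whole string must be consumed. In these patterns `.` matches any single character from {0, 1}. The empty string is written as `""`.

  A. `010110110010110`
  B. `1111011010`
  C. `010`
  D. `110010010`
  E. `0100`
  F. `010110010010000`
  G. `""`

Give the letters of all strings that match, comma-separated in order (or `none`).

A, B, D, E, G

A → match
B. `1111011010` → match
C. `010` → no match
D. `110010010` → match
E. `0100` → match
F → no match
G. `""` → match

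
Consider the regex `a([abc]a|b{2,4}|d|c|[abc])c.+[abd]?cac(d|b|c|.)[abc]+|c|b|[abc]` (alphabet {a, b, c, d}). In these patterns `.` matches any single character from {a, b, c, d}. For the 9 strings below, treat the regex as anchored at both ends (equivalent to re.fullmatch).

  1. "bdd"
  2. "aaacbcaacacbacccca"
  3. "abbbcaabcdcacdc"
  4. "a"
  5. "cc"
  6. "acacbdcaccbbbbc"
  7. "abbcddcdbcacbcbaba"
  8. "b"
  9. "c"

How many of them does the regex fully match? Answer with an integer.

1 → no match
2 → match
3 → match
4 → match
5 → no match
6 → match
7 → match
8 → match
9 → match
Total matched: 7

7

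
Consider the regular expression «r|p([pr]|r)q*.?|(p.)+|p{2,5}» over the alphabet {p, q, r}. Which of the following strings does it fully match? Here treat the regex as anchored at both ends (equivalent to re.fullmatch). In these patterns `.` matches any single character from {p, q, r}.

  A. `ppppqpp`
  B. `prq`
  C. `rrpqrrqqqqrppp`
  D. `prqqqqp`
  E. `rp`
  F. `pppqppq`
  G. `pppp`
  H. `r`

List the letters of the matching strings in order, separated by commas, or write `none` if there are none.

B, D, G, H

A → no match
B → match
C → no match
D → match
E → no match
F → no match
G → match
H → match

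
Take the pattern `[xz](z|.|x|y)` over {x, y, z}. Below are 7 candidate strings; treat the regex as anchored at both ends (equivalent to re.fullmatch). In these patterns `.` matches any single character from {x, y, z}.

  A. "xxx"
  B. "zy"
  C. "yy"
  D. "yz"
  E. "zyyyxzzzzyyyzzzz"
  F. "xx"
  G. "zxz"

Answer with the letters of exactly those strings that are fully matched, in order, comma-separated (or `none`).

A. "xxx" → no match
B. "zy" → match
C. "yy" → no match
D. "yz" → no match
E → no match
F. "xx" → match
G. "zxz" → no match

B, F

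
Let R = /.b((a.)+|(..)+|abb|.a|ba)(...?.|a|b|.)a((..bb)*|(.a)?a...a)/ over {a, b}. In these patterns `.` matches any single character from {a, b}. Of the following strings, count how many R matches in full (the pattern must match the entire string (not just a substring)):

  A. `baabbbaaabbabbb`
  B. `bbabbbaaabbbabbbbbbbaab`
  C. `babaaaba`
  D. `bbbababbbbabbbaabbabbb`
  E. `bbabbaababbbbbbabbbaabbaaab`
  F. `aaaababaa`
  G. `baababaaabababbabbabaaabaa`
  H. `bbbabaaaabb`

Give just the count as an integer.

1

A → no match
B → no match
C → no match
D → match
E → no match
F → no match
G → no match
H → no match
Total matched: 1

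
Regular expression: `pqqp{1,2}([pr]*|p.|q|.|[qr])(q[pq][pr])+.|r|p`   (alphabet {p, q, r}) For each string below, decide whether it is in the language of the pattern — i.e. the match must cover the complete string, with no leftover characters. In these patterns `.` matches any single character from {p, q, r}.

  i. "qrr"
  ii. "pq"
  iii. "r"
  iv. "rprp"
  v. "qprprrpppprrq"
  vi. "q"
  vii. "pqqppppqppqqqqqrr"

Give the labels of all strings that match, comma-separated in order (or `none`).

i → no match
ii → no match
iii → match
iv → no match
v → no match
vi → no match
vii → no match

iii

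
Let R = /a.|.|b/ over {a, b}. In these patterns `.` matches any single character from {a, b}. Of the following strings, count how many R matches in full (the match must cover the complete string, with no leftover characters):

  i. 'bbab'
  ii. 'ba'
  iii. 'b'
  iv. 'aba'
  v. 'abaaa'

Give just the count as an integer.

1

i → no match
ii → no match
iii → match
iv → no match
v → no match
Total matched: 1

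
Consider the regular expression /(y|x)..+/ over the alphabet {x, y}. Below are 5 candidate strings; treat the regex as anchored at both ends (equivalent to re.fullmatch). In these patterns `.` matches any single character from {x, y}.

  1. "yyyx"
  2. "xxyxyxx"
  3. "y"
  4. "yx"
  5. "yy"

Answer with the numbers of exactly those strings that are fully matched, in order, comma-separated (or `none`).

1, 2

1 → match
2 → match
3 → no match
4 → no match
5 → no match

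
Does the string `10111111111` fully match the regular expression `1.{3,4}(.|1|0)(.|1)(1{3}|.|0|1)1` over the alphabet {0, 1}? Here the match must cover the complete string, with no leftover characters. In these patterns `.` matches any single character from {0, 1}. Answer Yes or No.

Yes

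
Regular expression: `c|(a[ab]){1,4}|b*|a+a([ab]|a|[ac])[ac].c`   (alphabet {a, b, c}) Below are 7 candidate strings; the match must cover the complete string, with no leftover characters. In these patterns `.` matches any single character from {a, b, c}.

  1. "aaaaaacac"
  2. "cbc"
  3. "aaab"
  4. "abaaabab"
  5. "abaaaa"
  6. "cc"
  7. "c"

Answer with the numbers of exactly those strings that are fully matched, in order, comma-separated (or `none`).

1, 3, 4, 5, 7

1 → match
2 → no match
3 → match
4 → match
5 → match
6 → no match
7 → match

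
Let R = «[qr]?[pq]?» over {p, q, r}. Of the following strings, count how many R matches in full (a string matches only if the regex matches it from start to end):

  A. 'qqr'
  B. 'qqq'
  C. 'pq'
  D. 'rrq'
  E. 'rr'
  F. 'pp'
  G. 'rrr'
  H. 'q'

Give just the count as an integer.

1

A → no match
B → no match
C → no match
D → no match
E → no match
F → no match
G → no match
H → match
Total matched: 1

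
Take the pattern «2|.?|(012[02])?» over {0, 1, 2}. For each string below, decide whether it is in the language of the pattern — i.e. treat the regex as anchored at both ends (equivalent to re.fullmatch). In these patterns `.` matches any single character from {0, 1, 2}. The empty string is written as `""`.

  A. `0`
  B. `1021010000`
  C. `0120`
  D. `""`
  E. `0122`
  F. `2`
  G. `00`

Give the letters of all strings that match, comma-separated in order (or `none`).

A, C, D, E, F

A → match
B → no match
C → match
D → match
E → match
F → match
G → no match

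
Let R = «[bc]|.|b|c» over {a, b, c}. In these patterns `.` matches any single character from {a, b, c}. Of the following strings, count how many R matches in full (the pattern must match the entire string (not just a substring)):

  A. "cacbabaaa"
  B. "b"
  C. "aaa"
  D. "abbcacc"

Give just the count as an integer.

1

A → no match
B → match
C → no match
D → no match
Total matched: 1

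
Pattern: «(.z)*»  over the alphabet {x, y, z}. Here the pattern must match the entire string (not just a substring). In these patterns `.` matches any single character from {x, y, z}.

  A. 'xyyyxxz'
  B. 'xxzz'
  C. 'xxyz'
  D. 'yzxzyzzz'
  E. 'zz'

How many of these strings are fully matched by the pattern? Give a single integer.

2

A → no match
B → no match
C → no match
D → match
E → match
Total matched: 2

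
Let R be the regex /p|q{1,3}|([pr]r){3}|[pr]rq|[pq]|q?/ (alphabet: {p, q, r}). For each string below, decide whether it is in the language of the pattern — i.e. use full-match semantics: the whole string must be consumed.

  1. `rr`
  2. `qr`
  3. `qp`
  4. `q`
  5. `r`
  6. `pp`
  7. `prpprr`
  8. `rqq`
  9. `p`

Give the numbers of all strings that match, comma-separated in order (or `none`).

1 → no match
2 → no match
3 → no match
4 → match
5 → no match
6 → no match
7 → no match
8 → no match
9 → match

4, 9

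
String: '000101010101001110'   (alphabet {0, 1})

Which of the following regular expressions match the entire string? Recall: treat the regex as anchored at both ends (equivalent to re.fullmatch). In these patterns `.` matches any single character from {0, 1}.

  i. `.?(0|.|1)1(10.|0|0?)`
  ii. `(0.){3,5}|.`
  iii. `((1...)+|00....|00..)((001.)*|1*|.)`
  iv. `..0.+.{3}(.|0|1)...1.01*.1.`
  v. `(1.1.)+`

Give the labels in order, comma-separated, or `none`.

iv

i → no match
ii → no match
iii → no match
iv → match
v → no match — must start with '1'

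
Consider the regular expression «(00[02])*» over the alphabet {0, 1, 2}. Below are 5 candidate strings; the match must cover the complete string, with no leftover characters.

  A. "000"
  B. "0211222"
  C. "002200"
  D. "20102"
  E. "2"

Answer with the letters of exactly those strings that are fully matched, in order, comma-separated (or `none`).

A → match
B → no match
C → no match
D → no match
E → no match

A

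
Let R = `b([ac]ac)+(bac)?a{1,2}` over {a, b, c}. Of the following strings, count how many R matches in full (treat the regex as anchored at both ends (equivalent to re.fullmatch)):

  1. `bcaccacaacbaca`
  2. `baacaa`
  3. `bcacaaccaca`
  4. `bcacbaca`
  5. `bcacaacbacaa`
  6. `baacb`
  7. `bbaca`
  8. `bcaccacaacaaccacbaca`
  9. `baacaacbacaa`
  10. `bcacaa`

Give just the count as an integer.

1 → match
2 → match
3 → match
4 → match
5 → match
6 → no match — must end with `a`
7 → no match
8 → match
9 → match
10 → match
Total matched: 8

8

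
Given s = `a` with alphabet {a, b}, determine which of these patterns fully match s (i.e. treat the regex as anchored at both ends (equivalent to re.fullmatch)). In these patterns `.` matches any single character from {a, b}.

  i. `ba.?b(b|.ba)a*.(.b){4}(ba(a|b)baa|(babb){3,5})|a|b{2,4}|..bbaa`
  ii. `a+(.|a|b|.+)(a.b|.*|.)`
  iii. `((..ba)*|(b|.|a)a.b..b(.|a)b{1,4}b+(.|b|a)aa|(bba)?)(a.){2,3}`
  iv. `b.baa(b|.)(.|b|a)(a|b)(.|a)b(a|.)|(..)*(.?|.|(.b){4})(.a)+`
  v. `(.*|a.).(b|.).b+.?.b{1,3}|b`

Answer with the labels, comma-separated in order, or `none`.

i

i → match
ii → no match
iii → no match
iv → no match
v → no match — must end with `b`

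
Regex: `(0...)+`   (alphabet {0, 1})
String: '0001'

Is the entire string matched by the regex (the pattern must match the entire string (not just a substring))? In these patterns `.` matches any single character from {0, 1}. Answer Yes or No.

Yes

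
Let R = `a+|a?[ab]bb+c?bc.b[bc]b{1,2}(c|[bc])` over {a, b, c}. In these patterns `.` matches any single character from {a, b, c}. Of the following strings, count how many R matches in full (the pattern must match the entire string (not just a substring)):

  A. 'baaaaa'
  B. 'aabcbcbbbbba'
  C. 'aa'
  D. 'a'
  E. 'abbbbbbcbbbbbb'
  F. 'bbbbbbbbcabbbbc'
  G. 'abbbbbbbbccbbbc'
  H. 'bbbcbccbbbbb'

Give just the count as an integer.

A. 'baaaaa' → no match
B. 'aabcbcbbbbba' → no match
C. 'aa' → match
D. 'a' → match
E → match
F → match
G → match
H. 'bbbcbccbbbbb' → match
Total matched: 6

6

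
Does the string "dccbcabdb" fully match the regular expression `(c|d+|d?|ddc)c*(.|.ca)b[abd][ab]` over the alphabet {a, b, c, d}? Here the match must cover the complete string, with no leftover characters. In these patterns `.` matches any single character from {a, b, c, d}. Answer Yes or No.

Yes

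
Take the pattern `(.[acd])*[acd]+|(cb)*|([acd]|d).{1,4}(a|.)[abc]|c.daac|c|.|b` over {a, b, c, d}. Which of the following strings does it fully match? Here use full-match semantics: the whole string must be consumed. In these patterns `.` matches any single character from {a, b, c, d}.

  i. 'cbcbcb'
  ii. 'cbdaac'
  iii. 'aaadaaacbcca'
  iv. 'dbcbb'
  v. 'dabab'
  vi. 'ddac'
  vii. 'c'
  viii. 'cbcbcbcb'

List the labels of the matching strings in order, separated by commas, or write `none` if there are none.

i, ii, iii, iv, v, vi, vii, viii

i. 'cbcbcb' → match
ii. 'cbdaac' → match
iii. 'aaadaaacbcca' → match
iv. 'dbcbb' → match
v. 'dabab' → match
vi. 'ddac' → match
vii. 'c' → match
viii. 'cbcbcbcb' → match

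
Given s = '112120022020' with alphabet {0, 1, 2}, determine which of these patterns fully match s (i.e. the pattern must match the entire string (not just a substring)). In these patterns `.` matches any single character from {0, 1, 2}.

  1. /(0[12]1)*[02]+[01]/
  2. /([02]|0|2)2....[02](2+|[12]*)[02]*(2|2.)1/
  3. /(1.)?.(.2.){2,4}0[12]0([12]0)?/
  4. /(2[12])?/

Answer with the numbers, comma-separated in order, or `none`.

3

1 → no match
2 → no match — must end with '1'
3 → match
4 → no match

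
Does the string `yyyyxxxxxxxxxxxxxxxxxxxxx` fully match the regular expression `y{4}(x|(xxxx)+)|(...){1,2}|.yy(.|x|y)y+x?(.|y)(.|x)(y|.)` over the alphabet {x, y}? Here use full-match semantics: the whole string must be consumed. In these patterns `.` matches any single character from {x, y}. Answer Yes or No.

No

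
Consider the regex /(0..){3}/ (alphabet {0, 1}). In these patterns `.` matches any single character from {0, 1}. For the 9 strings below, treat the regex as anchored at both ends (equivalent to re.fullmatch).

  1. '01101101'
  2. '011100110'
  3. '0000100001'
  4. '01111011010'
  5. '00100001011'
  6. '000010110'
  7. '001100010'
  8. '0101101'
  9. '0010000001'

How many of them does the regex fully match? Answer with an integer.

0

1 → no match
2 → no match
3 → no match
4 → no match
5 → no match
6 → no match
7 → no match
8 → no match
9 → no match
Total matched: 0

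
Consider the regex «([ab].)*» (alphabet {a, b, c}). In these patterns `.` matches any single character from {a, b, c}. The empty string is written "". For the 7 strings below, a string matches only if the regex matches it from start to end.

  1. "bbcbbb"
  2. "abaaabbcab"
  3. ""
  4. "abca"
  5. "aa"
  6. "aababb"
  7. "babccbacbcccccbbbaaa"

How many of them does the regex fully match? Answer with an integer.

1 → no match
2 → match
3 → match
4 → no match
5 → match
6 → match
7 → no match
Total matched: 4

4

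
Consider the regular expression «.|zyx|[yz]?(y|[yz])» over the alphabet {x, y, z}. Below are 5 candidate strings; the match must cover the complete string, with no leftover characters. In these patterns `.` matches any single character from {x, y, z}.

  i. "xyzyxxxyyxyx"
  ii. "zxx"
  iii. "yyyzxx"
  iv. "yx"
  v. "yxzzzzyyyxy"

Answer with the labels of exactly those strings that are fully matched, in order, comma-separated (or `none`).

none

i → no match
ii → no match
iii → no match
iv → no match
v → no match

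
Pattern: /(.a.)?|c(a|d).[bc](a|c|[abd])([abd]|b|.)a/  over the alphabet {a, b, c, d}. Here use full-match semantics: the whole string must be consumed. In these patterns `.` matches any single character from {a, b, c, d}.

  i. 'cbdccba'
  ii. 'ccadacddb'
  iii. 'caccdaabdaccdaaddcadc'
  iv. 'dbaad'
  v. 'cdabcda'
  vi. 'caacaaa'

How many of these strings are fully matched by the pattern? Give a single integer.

2

i → no match
ii → no match
iii → no match
iv → no match
v → match
vi → match
Total matched: 2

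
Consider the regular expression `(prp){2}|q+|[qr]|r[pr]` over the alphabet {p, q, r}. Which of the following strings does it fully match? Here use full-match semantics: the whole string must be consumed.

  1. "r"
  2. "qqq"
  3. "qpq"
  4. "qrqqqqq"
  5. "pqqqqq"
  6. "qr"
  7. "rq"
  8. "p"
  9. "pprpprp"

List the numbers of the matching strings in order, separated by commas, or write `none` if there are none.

1, 2

1 → match
2 → match
3 → no match
4 → no match
5 → no match
6 → no match
7 → no match
8 → no match
9 → no match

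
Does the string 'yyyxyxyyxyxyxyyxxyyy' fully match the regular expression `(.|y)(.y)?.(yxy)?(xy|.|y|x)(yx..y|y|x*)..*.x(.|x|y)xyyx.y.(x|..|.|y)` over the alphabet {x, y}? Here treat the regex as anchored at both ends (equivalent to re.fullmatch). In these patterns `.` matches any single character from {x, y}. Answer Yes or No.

Yes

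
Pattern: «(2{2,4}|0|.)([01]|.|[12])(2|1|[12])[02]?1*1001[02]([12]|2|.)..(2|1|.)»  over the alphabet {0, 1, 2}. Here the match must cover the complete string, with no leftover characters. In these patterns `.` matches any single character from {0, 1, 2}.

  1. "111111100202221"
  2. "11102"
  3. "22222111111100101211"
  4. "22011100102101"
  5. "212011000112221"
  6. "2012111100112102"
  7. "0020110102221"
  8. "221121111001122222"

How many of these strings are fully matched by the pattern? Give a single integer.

2

1 → no match
2 → no match
3 → match
4 → match
5 → no match
6 → no match
7 → no match
8 → no match
Total matched: 2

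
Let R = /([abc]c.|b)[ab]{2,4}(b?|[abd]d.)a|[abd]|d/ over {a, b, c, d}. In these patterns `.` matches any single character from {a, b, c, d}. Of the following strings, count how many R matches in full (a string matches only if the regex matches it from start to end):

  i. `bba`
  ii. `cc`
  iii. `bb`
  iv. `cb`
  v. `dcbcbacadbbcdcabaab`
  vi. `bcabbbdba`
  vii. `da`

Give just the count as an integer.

1

i → no match
ii → no match
iii → no match
iv → no match
v → no match
vi → match
vii → no match
Total matched: 1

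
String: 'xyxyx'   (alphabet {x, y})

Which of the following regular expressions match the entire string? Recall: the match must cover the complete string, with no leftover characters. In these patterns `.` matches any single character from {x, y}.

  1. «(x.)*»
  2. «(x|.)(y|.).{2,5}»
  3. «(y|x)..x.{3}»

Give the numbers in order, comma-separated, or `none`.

1 → no match
2 → match
3 → no match

2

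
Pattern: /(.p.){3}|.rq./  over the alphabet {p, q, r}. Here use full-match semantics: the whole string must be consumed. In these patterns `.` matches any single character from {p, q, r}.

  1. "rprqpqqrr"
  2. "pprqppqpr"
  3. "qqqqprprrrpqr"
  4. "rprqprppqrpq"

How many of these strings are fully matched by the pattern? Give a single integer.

1 → no match
2 → match
3 → no match
4 → no match
Total matched: 1

1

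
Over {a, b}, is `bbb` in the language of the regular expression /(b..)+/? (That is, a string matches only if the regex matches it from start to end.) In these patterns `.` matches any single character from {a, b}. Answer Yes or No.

Yes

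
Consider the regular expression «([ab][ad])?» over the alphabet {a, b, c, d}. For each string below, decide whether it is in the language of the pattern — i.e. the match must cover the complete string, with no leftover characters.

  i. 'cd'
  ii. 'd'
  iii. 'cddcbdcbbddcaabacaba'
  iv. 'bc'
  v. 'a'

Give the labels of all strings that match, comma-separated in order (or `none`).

i → no match
ii → no match
iii → no match
iv → no match
v → no match

none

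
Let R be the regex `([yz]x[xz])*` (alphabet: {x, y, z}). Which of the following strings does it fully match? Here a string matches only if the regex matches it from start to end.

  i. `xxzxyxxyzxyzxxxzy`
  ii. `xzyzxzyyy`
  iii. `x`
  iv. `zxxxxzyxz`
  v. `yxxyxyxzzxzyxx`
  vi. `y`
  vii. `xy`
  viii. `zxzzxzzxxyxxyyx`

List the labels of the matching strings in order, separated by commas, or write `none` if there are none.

none

i → no match
ii → no match
iii → no match
iv → no match
v → no match
vi → no match
vii → no match
viii → no match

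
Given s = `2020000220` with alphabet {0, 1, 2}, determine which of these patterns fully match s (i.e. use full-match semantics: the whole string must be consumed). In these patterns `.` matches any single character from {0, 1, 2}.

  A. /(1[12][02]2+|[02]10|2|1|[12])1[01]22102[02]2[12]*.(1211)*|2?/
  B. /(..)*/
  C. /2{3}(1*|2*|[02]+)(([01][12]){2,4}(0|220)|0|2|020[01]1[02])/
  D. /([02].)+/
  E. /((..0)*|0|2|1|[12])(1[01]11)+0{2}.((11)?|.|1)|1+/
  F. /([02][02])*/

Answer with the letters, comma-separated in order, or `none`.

A → no match
B → match
C → no match
D → match
E → no match
F → match

B, D, F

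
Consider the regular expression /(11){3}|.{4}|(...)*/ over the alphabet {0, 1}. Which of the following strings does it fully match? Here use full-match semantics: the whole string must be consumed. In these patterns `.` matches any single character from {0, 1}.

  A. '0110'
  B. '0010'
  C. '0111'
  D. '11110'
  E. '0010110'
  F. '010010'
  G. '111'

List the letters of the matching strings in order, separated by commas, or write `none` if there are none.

A, B, C, F, G

A → match
B → match
C → match
D → no match
E → no match
F → match
G → match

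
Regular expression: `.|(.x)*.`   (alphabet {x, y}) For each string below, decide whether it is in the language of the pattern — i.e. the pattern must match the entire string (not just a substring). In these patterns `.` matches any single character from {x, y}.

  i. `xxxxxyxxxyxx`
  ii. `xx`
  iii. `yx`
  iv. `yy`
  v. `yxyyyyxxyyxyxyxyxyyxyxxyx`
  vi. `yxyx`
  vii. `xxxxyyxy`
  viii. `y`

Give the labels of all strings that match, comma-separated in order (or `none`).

i → no match
ii → no match
iii → no match
iv → no match
v → no match
vi → no match
vii → no match
viii → match

viii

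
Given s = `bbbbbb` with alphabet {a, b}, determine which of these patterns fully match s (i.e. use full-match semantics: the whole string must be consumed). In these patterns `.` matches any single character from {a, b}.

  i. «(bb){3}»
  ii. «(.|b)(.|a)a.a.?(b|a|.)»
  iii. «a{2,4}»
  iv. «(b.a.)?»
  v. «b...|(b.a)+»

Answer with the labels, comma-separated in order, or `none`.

i

i → match
ii → no match
iii → no match — must start with `a`
iv → no match
v → no match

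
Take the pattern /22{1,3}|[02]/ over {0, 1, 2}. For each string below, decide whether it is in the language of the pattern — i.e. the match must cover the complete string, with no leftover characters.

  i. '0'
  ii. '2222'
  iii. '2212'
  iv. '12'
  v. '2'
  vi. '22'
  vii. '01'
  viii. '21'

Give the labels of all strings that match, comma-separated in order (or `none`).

i → match
ii → match
iii → no match
iv → no match
v → match
vi → match
vii → no match
viii → no match

i, ii, v, vi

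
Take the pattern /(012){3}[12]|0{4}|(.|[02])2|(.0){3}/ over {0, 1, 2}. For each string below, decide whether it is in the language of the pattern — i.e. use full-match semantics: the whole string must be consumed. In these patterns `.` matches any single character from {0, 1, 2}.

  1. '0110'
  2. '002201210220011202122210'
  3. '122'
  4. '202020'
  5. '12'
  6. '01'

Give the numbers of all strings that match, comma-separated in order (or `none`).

1 → no match
2 → no match
3 → no match
4 → match
5 → match
6 → no match

4, 5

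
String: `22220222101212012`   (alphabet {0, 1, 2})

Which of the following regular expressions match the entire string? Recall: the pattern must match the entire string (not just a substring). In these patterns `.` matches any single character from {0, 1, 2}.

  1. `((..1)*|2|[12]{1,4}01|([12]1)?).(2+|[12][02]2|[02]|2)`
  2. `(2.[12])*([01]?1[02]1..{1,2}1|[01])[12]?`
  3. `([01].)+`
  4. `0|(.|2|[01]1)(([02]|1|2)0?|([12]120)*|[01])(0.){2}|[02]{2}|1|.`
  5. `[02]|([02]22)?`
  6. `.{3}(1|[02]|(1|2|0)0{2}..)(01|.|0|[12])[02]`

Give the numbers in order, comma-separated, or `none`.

2

1 → no match
2 → match
3 → no match
4 → no match
5 → no match
6 → no match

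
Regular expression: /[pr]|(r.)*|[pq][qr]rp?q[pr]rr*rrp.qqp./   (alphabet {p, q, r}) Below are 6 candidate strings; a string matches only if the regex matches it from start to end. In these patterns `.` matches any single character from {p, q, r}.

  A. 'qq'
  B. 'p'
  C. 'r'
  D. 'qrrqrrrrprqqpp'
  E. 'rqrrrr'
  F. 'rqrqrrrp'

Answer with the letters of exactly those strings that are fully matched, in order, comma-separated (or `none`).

A → no match
B → match
C → match
D → match
E → match
F → match

B, C, D, E, F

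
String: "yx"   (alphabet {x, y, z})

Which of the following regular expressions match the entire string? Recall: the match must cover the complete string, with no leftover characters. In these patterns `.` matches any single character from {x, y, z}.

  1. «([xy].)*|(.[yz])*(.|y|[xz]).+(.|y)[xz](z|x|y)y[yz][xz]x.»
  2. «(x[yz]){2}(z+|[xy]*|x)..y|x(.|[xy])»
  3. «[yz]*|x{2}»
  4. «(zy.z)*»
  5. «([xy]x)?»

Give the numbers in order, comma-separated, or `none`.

1, 5

1 → match
2 → no match — must start with "x"
3 → no match
4 → no match
5 → match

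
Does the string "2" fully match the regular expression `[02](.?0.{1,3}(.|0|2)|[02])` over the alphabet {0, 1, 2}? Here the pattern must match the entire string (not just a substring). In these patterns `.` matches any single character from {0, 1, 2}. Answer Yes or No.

No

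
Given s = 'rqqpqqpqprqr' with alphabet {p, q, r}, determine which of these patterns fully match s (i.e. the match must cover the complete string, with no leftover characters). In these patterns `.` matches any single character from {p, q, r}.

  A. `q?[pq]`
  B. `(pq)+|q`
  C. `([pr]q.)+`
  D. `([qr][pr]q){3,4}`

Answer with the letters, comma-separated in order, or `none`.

C

A → no match
B → no match
C → match
D → no match — must end with 'q'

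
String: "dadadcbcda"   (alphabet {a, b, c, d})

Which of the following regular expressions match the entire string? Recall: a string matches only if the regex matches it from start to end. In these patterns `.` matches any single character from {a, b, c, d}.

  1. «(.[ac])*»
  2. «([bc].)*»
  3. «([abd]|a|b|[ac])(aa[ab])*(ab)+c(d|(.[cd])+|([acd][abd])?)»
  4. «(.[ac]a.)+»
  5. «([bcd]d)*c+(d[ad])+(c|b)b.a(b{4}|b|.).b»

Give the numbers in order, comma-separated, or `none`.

1 → match
2 → no match
3 → no match
4 → no match
5 → no match — must end with "b"

1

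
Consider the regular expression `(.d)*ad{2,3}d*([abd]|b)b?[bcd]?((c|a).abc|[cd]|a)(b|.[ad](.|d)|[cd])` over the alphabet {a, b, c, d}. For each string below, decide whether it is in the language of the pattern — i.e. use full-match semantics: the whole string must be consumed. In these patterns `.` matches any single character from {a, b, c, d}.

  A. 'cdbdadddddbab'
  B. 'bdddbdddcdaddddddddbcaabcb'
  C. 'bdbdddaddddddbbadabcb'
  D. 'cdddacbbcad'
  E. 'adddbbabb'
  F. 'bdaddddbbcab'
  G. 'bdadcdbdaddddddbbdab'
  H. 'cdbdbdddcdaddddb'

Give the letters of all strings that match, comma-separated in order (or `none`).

A → match
B → match
C → match
D → no match
E → no match
F → match
G → match
H → match

A, B, C, F, G, H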